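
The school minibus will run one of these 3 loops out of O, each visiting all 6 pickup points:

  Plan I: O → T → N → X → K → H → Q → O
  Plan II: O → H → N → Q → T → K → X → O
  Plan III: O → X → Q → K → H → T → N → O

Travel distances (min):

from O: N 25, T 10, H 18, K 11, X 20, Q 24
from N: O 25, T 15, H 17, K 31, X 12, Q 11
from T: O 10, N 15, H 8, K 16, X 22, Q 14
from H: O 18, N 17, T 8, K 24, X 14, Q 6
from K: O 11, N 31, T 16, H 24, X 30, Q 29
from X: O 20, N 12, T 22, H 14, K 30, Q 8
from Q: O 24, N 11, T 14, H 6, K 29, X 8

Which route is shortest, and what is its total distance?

Shortest is Plan I, total 121 min.

Plan I: 10 + 15 + 12 + 30 + 24 + 6 + 24 = 121
Plan II: 18 + 17 + 11 + 14 + 16 + 30 + 20 = 126
Plan III: 20 + 8 + 29 + 24 + 8 + 15 + 25 = 129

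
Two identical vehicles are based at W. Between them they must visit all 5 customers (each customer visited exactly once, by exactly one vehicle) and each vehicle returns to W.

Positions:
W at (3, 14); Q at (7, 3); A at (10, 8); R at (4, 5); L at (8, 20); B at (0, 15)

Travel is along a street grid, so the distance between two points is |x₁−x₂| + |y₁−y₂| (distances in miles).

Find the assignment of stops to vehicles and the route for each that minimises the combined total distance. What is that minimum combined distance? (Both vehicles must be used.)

56 miles — the smallest possible combined total.

Try each way of splitting the stops between the two vehicles (each non-empty) and, for each split, find the best tour for each vehicle:
  {Q} + {A, R, L, B}: 30 + 50 = 80
  {A} + {Q, R, L, B}: 26 + 50 = 76
  {Q, A} + {R, L, B}: 36 + 46 = 82
  {R} + {Q, A, L, B}: 20 + 54 = 74
  {Q, R} + {A, L, B}: 30 + 44 = 74
  {A, R} + {Q, L, B}: 32 + 50 = 82
  … (15 splits in total)
  {Q, A, R, L} + {B}: 48 + 8 = 56  ← best
Best: vehicle 1 W → R → Q → A → L → W = 48; vehicle 2 W → B → W = 8; combined 56.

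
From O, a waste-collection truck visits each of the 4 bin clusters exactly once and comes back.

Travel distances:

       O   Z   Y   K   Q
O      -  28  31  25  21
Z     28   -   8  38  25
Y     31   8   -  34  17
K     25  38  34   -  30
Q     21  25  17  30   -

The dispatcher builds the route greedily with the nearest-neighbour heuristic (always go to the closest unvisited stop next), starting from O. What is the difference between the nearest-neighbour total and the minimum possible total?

1 longer than the optimal tour.

O: Q=21, K=25, Z=28, Y=31 ⇒ Q
Q: Y=17, Z=25, K=30 ⇒ Y
Y: Z=8, K=34 ⇒ Z
Z: K=38 ⇒ K
NN route O → Q → Y → Z → K → O costs 109.
Optimal: O → Z → Y → Q → K → O costs 108 (by enumerating all 12 distinct tours).
Excess = 109 − 108 = 1.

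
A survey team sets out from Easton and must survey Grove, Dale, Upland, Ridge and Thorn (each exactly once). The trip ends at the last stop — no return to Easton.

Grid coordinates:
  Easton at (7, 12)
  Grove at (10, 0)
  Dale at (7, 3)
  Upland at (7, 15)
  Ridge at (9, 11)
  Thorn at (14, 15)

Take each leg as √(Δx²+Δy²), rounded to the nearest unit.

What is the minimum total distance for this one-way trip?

Minimum one-way distance = 28.

There are 5! = 120 possible orderings.
Easton - Grove - Dale - Upland - Ridge - Thorn: 12+4+12+4+6 = 38
Easton - Grove - Dale - Upland - Thorn - Ridge: 12+4+12+7+6 = 41
Easton - Grove - Dale - Ridge - Upland - Thorn: 12+4+8+4+7 = 35
Easton - Grove - Dale - Ridge - Thorn - Upland: 12+4+8+6+7 = 37
Easton - Grove - Dale - Thorn - Upland - Ridge: 12+4+14+7+4 = 41
Easton - Grove - Dale - Thorn - Ridge - Upland: 12+4+14+6+4 = 40
Easton - Grove - Upland - Dale - Ridge - Thorn: 12+15+12+8+6 = 53
Easton - Grove - Upland - Dale - Thorn - Ridge: 12+15+12+14+6 = 59
Easton - Grove - Upland - Ridge - Dale - Thorn: 12+15+4+8+14 = 53
Easton - Grove - Upland - Ridge - Thorn - Dale: 12+15+4+6+14 = 51
Easton - Grove - Upland - Thorn - Dale - Ridge: 12+15+7+14+8 = 56
Easton - Grove - Upland - Thorn - Ridge - Dale: 12+15+7+6+8 = 48
Easton - Grove - Ridge - Dale - Upland - Thorn: 12+11+8+12+7 = 50
Easton - Grove - Ridge - Dale - Thorn - Upland: 12+11+8+14+7 = 52
… (106 more)
Easton - Upland - Thorn - Ridge - Dale - Grove: 3+7+6+8+4 = 28  ← best
The minimum is 28.
One shortest path: Easton → Upland → Thorn → Ridge → Dale → Grove.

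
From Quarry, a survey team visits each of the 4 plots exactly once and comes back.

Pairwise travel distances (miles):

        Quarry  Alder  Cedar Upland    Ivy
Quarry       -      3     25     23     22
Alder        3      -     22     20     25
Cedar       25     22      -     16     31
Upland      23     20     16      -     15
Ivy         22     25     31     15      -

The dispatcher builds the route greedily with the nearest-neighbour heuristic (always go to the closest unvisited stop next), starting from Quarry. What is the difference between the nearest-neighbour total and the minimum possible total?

Excess over optimum: 16 miles.

From Quarry: Alder=3, Ivy=22, Upland=23, Cedar=25 → choose Alder (3).
From Alder: Upland=20, Cedar=22, Ivy=25 → choose Upland (20).
From Upland: Ivy=15, Cedar=16 → choose Ivy (15).
From Ivy: Cedar=31 → choose Cedar (31).
NN route Quarry → Alder → Upland → Ivy → Cedar → Quarry costs 94.
Optimal: Quarry → Alder → Cedar → Upland → Ivy → Quarry costs 78 (by enumerating all 12 distinct tours).
Excess = 94 − 78 = 16.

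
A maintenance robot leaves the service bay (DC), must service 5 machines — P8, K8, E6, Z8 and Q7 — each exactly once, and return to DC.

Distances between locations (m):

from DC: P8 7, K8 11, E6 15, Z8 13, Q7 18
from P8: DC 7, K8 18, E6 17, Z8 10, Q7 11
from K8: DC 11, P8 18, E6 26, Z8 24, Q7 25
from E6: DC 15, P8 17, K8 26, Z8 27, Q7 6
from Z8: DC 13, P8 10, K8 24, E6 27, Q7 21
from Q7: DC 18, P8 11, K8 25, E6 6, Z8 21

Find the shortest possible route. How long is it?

Shortest round trip = 77 m.

DC → P8 → K8 → E6 → Z8 → Q7 → DC: 7+18+26+27+21+18 = 117
DC → P8 → K8 → E6 → Q7 → Z8 → DC: 7+18+26+6+21+13 = 91
DC → P8 → K8 → Z8 → E6 → Q7 → DC: 7+18+24+27+6+18 = 100
DC → P8 → K8 → Z8 → Q7 → E6 → DC: 7+18+24+21+6+15 = 91
DC → P8 → K8 → Q7 → E6 → Z8 → DC: 7+18+25+6+27+13 = 96
DC → P8 → K8 → Q7 → Z8 → E6 → DC: 7+18+25+21+27+15 = 113
DC → P8 → E6 → K8 → Z8 → Q7 → DC: 7+17+26+24+21+18 = 113
DC → P8 → E6 → K8 → Q7 → Z8 → DC: 7+17+26+25+21+13 = 109
DC → P8 → E6 → Z8 → K8 → Q7 → DC: 7+17+27+24+25+18 = 118
DC → P8 → E6 → Z8 → Q7 → K8 → DC: 7+17+27+21+25+11 = 108
DC → P8 → E6 → Q7 → K8 → Z8 → DC: 7+17+6+25+24+13 = 92
DC → P8 → E6 → Q7 → Z8 → K8 → DC: 7+17+6+21+24+11 = 86
DC → P8 → Z8 → K8 → E6 → Q7 → DC: 7+10+24+26+6+18 = 91
DC → P8 → Z8 → K8 → Q7 → E6 → DC: 7+10+24+25+6+15 = 87
… (46 more)
DC → K8 → E6 → Q7 → P8 → Z8 → DC: 11+26+6+11+10+13 = 77  ← best
The minimum is 77.
One optimal route: DC → K8 → E6 → Q7 → P8 → Z8 → DC (or its reverse).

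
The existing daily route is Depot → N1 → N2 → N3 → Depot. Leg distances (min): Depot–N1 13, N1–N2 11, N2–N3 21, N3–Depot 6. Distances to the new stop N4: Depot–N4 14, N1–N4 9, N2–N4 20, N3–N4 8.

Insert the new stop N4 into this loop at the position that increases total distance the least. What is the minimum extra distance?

Insertion cost between consecutive stops i–j is d(i,N4) + d(N4,j) − d(i,j):
  between Depot and N1: 14 + 9 − 13 = 10
  between N1 and N2: 9 + 20 − 11 = 18
  between N2 and N3: 20 + 8 − 21 = 7
  between N3 and Depot: 8 + 14 − 6 = 16
Cheapest insertion is between N2 and N3, adding 7.
New total = 51 + 7 = 58.

Adding 7 min by placing N4 on the N2–N3 leg.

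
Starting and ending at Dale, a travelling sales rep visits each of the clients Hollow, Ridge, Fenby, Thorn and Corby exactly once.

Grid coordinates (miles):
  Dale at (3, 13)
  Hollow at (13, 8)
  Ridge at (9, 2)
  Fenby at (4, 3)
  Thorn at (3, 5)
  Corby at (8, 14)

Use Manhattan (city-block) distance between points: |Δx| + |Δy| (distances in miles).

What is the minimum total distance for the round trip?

With 5 stops there are 5!/2 = 60 distinct round trips (a route and its reverse cost the same).
Dale→Hollow→Ridge→Fenby→Thorn→Corby→Dale: 15+10+6+3+14+6 = 54
Dale→Hollow→Ridge→Fenby→Corby→Thorn→Dale: 15+10+6+15+14+8 = 68
Dale→Hollow→Ridge→Thorn→Fenby→Corby→Dale: 15+10+9+3+15+6 = 58
Dale→Hollow→Ridge→Thorn→Corby→Fenby→Dale: 15+10+9+14+15+11 = 74
Dale→Hollow→Ridge→Corby→Fenby→Thorn→Dale: 15+10+13+15+3+8 = 64
Dale→Hollow→Ridge→Corby→Thorn→Fenby→Dale: 15+10+13+14+3+11 = 66
Dale→Hollow→Fenby→Ridge→Thorn→Corby→Dale: 15+14+6+9+14+6 = 64
Dale→Hollow→Fenby→Ridge→Corby→Thorn→Dale: 15+14+6+13+14+8 = 70
Dale→Hollow→Fenby→Thorn→Ridge→Corby→Dale: 15+14+3+9+13+6 = 60
Dale→Hollow→Fenby→Thorn→Corby→Ridge→Dale: 15+14+3+14+13+17 = 76
Dale→Hollow→Fenby→Corby→Ridge→Thorn→Dale: 15+14+15+13+9+8 = 74
Dale→Hollow→Fenby→Corby→Thorn→Ridge→Dale: 15+14+15+14+9+17 = 84
Dale→Hollow→Thorn→Ridge→Fenby→Corby→Dale: 15+13+9+6+15+6 = 64
Dale→Hollow→Thorn→Ridge→Corby→Fenby→Dale: 15+13+9+13+15+11 = 76
… (46 more)
Dale→Thorn→Fenby→Ridge→Hollow→Corby→Dale: 8+3+6+10+11+6 = 44  ← best
The minimum is 44.
One optimal route: Dale → Thorn → Fenby → Ridge → Hollow → Corby → Dale (or its reverse).

44 miles — the shortest possible round trip.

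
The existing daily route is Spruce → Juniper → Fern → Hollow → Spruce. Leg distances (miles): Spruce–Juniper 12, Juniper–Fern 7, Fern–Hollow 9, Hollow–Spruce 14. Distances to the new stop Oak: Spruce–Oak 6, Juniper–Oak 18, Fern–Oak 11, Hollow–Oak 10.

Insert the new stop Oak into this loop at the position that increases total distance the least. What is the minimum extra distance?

Minimum extra distance: 2 miles, inserting Oak between Hollow and Spruce.

Insertion cost between consecutive stops i–j is d(i,Oak) + d(Oak,j) − d(i,j):
  between Spruce and Juniper: 6 + 18 − 12 = 12
  between Juniper and Fern: 18 + 11 − 7 = 22
  between Fern and Hollow: 11 + 10 − 9 = 12
  between Hollow and Spruce: 10 + 6 − 14 = 2
Cheapest insertion is between Hollow and Spruce, adding 2.
New total = 42 + 2 = 44.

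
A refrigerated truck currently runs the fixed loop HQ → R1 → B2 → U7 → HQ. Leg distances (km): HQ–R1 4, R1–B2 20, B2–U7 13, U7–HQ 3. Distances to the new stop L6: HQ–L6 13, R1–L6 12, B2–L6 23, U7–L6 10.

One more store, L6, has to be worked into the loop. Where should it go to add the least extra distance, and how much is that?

+15 km — insert L6 between R1 and B2.

Insertion cost between consecutive stops i–j is d(i,L6) + d(L6,j) − d(i,j):
  between HQ and R1: 13 + 12 − 4 = 21
  between R1 and B2: 12 + 23 − 20 = 15
  between B2 and U7: 23 + 10 − 13 = 20
  between U7 and HQ: 10 + 13 − 3 = 20
Cheapest insertion is between R1 and B2, adding 15.
New total = 40 + 15 = 55.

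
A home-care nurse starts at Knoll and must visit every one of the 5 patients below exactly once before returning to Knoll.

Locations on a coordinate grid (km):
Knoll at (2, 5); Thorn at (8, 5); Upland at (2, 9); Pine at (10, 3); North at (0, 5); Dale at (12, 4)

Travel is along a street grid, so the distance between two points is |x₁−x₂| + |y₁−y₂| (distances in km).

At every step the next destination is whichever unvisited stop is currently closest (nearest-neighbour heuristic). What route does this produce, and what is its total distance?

At Knoll the remaining stops are North 2, Upland 4, Thorn 6, Pine 10, Dale 11; go to North.
At North the remaining stops are Upland 6, Thorn 8, Pine 12, Dale 13; go to Upland.
At Upland the remaining stops are Thorn 10, Pine 14, Dale 15; go to Thorn.
At Thorn the remaining stops are Pine 4, Dale 5; go to Pine.
At Pine the remaining stops are Dale 3; go to Dale.
Return Dale→Knoll: 11.
Total = 2 + 6 + 10 + 4 + 3 + 11 = 36.

Nearest-neighbour total = 36 km; route Knoll → North → Upland → Thorn → Pine → Dale → Knoll.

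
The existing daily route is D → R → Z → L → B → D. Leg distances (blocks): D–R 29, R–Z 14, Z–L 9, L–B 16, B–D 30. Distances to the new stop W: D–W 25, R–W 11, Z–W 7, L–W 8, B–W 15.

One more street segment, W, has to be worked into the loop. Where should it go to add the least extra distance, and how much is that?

Insertion cost between consecutive stops i–j is d(i,W) + d(W,j) − d(i,j):
  between D and R: 25 + 11 − 29 = 7
  between R and Z: 11 + 7 − 14 = 4
  between Z and L: 7 + 8 − 9 = 6
  between L and B: 8 + 15 − 16 = 7
  between B and D: 15 + 25 − 30 = 10
Cheapest insertion is between R and Z, adding 4.
New total = 98 + 4 = 102.

Minimum extra distance: 4 blocks, inserting W between R and Z.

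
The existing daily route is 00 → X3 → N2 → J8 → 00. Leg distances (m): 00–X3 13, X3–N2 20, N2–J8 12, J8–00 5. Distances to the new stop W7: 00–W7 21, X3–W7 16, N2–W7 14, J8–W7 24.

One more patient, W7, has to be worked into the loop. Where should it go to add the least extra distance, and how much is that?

Adding 10 m by placing W7 on the X3–N2 leg.

Insertion cost between consecutive stops i–j is d(i,W7) + d(W7,j) − d(i,j):
  between 00 and X3: 21 + 16 − 13 = 24
  between X3 and N2: 16 + 14 − 20 = 10
  between N2 and J8: 14 + 24 − 12 = 26
  between J8 and 00: 24 + 21 − 5 = 40
Cheapest insertion is between X3 and N2, adding 10.
New total = 50 + 10 = 60.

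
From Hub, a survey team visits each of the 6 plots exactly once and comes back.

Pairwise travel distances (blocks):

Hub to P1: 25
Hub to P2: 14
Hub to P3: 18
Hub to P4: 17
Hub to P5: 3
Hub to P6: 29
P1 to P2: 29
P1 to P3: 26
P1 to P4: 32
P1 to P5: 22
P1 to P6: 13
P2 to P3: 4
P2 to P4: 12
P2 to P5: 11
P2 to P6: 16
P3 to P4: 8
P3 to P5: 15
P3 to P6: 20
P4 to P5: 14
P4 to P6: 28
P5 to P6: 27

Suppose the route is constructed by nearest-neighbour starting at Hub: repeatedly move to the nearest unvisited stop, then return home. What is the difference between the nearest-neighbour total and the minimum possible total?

Excess over optimum: 9 blocks.

From Hub: P5=3, P2=14, P4=17, P3=18, P1=25, P6=29 → choose P5 (3).
From P5: P2=11, P4=14, P3=15, P1=22, P6=27 → choose P2 (11).
From P2: P3=4, P4=12, P6=16, P1=29 → choose P3 (4).
From P3: P4=8, P6=20, P1=26 → choose P4 (8).
From P4: P6=28, P1=32 → choose P6 (28).
From P6: P1=13 → choose P1 (13).
NN route Hub → P5 → P2 → P3 → P4 → P6 → P1 → Hub costs 92.
Optimal: Hub → P1 → P6 → P2 → P3 → P4 → P5 → Hub costs 83 (by enumerating all 360 distinct tours).
Excess = 92 − 83 = 9.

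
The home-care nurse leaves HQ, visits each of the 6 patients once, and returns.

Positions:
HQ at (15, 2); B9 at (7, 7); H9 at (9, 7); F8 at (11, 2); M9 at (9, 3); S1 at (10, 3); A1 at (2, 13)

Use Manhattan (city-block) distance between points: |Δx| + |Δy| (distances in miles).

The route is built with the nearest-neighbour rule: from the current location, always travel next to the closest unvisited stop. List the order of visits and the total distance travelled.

Nearest-neighbour total = 48 miles; route HQ → F8 → S1 → M9 → H9 → B9 → A1 → HQ.

HQ → [F8:4 / S1:6 / M9:7 / H9:11 / B9:13 / A1:24] → F8 (4)
F8 → [S1:2 / M9:3 / H9:7 / B9:9 / A1:20] → S1 (2)
S1 → [M9:1 / H9:5 / B9:7 / A1:18] → M9 (1)
M9 → [H9:4 / B9:6 / A1:17] → H9 (4)
H9 → [B9:2 / A1:13] → B9 (2)
B9 → [A1:11] → A1 (11)
Return A1→HQ: 24.
Total = 4 + 2 + 1 + 4 + 2 + 11 + 24 = 48.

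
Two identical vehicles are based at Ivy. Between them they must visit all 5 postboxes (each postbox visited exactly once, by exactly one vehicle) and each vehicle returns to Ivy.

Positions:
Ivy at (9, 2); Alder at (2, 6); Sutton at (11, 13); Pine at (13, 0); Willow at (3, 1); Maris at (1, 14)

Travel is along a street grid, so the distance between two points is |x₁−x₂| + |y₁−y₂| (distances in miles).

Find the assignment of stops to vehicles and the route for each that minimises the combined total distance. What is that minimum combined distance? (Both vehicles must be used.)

Minimum combined distance: 58 miles.

Try each way of splitting the stops between the two vehicles (each non-empty) and, for each split, find the best tour for each vehicle:
  {Alder} + {Sutton, Pine, Willow, Maris}: 22 + 54 = 76
  {Sutton} + {Alder, Pine, Willow, Maris}: 26 + 52 = 78
  {Alder, Sutton} + {Pine, Willow, Maris}: 40 + 52 = 92
  {Pine} + {Alder, Sutton, Willow, Maris}: 12 + 46 = 58
  {Alder, Pine} + {Sutton, Willow, Maris}: 34 + 46 = 80
  {Sutton, Pine} + {Alder, Willow, Maris}: 34 + 42 = 76
  … (15 splits in total)
Best: vehicle 1 Ivy → Pine → Ivy = 12; vehicle 2 Ivy → Sutton → Maris → Alder → Willow → Ivy = 46; combined 58.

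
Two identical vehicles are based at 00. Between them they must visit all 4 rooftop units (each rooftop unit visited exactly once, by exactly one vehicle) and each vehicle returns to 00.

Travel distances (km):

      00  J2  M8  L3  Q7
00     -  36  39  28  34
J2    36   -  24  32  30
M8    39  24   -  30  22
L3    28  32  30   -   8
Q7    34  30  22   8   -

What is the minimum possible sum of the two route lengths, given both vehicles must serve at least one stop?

169 km — the smallest possible combined total.

There are 2^3 − 1 = 7 ways to divide the 4 stops into two non-empty groups. For each, the best each vehicle can do is its own shortest tour through its group:
  {J2} + {M8, L3, Q7}: 72 + 97 = 169
  {M8} + {J2, L3, Q7}: 78 + 102 = 180
  {J2, M8} + {L3, Q7}: 99 + 70 = 169
  {L3} + {J2, M8, Q7}: 56 + 116 = 172
  {J2, L3} + {M8, Q7}: 96 + 95 = 191
  {M8, L3} + {J2, Q7}: 97 + 100 = 197
  … (7 splits in total)
Best: vehicle 1 00 → J2 → 00 = 72; vehicle 2 00 → M8 → Q7 → L3 → 00 = 97; combined 169.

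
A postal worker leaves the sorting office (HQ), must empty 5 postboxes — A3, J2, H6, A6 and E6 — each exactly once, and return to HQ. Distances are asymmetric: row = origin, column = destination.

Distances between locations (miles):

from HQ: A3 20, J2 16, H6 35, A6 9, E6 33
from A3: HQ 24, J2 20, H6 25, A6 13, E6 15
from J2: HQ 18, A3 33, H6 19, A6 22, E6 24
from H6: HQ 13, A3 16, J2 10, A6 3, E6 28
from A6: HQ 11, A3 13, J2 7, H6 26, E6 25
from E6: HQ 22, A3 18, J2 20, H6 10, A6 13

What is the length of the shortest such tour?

HQ → A3 → J2 → H6 → A6 → E6 → HQ: 20+20+19+3+25+22 = 109
HQ → A3 → J2 → H6 → E6 → A6 → HQ: 20+20+19+28+13+11 = 111
HQ → A3 → J2 → A6 → H6 → E6 → HQ: 20+20+22+26+28+22 = 138
HQ → A3 → J2 → A6 → E6 → H6 → HQ: 20+20+22+25+10+13 = 110
HQ → A3 → J2 → E6 → H6 → A6 → HQ: 20+20+24+10+3+11 = 88
HQ → A3 → J2 → E6 → A6 → H6 → HQ: 20+20+24+13+26+13 = 116
HQ → A3 → H6 → J2 → A6 → E6 → HQ: 20+25+10+22+25+22 = 124
HQ → A3 → H6 → J2 → E6 → A6 → HQ: 20+25+10+24+13+11 = 103
HQ → A3 → H6 → A6 → J2 → E6 → HQ: 20+25+3+7+24+22 = 101
HQ → A3 → H6 → A6 → E6 → J2 → HQ: 20+25+3+25+20+18 = 111
HQ → A3 → H6 → E6 → J2 → A6 → HQ: 20+25+28+20+22+11 = 126
HQ → A3 → H6 → E6 → A6 → J2 → HQ: 20+25+28+13+7+18 = 111
HQ → A3 → A6 → J2 → H6 → E6 → HQ: 20+13+7+19+28+22 = 109
HQ → A3 → A6 → J2 → E6 → H6 → HQ: 20+13+7+24+10+13 = 87
… (106 more)
HQ → A3 → E6 → H6 → A6 → J2 → HQ: 20+15+10+3+7+18 = 73  ← best
The minimum is 73.
One optimal route: HQ → A3 → E6 → H6 → A6 → J2 → HQ.

73 miles — the shortest possible round trip.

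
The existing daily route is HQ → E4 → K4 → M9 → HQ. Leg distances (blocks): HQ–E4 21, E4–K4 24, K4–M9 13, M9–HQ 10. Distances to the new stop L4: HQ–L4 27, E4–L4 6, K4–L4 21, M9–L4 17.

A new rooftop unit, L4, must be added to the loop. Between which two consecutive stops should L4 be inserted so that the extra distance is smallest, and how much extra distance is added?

Insertion cost between consecutive stops i–j is d(i,L4) + d(L4,j) − d(i,j):
  between HQ and E4: 27 + 6 − 21 = 12
  between E4 and K4: 6 + 21 − 24 = 3
  between K4 and M9: 21 + 17 − 13 = 25
  between M9 and HQ: 17 + 27 − 10 = 34
Cheapest insertion is between E4 and K4, adding 3.
New total = 68 + 3 = 71.

+3 blocks — insert L4 between E4 and K4.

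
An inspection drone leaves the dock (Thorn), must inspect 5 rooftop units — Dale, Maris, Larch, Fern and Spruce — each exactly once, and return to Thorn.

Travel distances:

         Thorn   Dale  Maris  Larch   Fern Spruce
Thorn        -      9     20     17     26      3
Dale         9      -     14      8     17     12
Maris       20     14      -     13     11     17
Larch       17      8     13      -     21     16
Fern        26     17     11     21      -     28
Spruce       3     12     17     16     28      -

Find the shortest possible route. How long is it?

Minimum total distance: 69.

There are 60 distinct closed tours to check (reversals are equivalent).
Thorn-Dale-Maris-Larch-Fern-Spruce-Thorn: 9+14+13+21+28+3 = 88
Thorn-Dale-Maris-Larch-Spruce-Fern-Thorn: 9+14+13+16+28+26 = 106
Thorn-Dale-Maris-Fern-Larch-Spruce-Thorn: 9+14+11+21+16+3 = 74
Thorn-Dale-Maris-Fern-Spruce-Larch-Thorn: 9+14+11+28+16+17 = 95
Thorn-Dale-Maris-Spruce-Larch-Fern-Thorn: 9+14+17+16+21+26 = 103
Thorn-Dale-Maris-Spruce-Fern-Larch-Thorn: 9+14+17+28+21+17 = 106
Thorn-Dale-Larch-Maris-Fern-Spruce-Thorn: 9+8+13+11+28+3 = 72
Thorn-Dale-Larch-Maris-Spruce-Fern-Thorn: 9+8+13+17+28+26 = 101
Thorn-Dale-Larch-Fern-Maris-Spruce-Thorn: 9+8+21+11+17+3 = 69
Thorn-Dale-Larch-Fern-Spruce-Maris-Thorn: 9+8+21+28+17+20 = 103
Thorn-Dale-Larch-Spruce-Maris-Fern-Thorn: 9+8+16+17+11+26 = 87
Thorn-Dale-Larch-Spruce-Fern-Maris-Thorn: 9+8+16+28+11+20 = 92
Thorn-Dale-Fern-Maris-Larch-Spruce-Thorn: 9+17+11+13+16+3 = 69
Thorn-Dale-Fern-Maris-Spruce-Larch-Thorn: 9+17+11+17+16+17 = 87
… (46 more)
The minimum is 69.
One optimal route: Thorn → Dale → Larch → Fern → Maris → Spruce → Thorn (or its reverse).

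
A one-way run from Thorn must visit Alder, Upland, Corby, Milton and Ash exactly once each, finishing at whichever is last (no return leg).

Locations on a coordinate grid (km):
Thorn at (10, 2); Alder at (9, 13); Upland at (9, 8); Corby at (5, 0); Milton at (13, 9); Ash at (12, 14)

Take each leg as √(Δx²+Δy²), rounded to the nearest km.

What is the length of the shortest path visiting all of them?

There are 5! = 120 possible orderings.
Thorn - Alder - Upland - Corby - Milton - Ash: 11+5+9+12+5 = 42
Thorn - Alder - Upland - Corby - Ash - Milton: 11+5+9+16+5 = 46
Thorn - Alder - Upland - Milton - Corby - Ash: 11+5+4+12+16 = 48
Thorn - Alder - Upland - Milton - Ash - Corby: 11+5+4+5+16 = 41
Thorn - Alder - Upland - Ash - Corby - Milton: 11+5+7+16+12 = 51
Thorn - Alder - Upland - Ash - Milton - Corby: 11+5+7+5+12 = 40
Thorn - Alder - Corby - Upland - Milton - Ash: 11+14+9+4+5 = 43
Thorn - Alder - Corby - Upland - Ash - Milton: 11+14+9+7+5 = 46
Thorn - Alder - Corby - Milton - Upland - Ash: 11+14+12+4+7 = 48
Thorn - Alder - Corby - Milton - Ash - Upland: 11+14+12+5+7 = 49
Thorn - Alder - Corby - Ash - Upland - Milton: 11+14+16+7+4 = 52
Thorn - Alder - Corby - Ash - Milton - Upland: 11+14+16+5+4 = 50
Thorn - Alder - Milton - Upland - Corby - Ash: 11+6+4+9+16 = 46
Thorn - Alder - Milton - Upland - Ash - Corby: 11+6+4+7+16 = 44
… (106 more)
Thorn - Corby - Upland - Milton - Ash - Alder: 5+9+4+5+3 = 26  ← best
The minimum is 26.
One shortest path: Thorn → Corby → Upland → Milton → Ash → Alder.

Minimum one-way distance = 26 km.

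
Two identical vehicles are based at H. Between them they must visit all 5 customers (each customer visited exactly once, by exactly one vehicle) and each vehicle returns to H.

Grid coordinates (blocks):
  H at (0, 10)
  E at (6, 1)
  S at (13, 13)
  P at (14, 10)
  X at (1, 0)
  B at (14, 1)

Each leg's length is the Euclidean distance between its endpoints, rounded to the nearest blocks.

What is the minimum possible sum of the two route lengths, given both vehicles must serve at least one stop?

Minimum combined distance: 64 blocks.

There are 2^4 − 1 = 15 ways to divide the 5 stops into two non-empty groups. For each, the best each vehicle can do is its own shortest tour through its group:
  {E} + {S, P, X, B}: 22 + 48 = 70
  {S} + {E, P, X, B}: 26 + 46 = 72
  {E, S} + {P, X, B}: 38 + 46 = 84
  {P} + {E, S, X, B}: 28 + 48 = 76
  {E, P} + {S, X, B}: 37 + 48 = 85
  {S, P} + {E, X, B}: 30 + 40 = 70
  … (15 splits in total)
  {X} + {E, S, P, B}: 20 + 44 = 64  ← best
Best: vehicle 1 H → X → H = 20; vehicle 2 H → E → B → P → S → H = 44; combined 64.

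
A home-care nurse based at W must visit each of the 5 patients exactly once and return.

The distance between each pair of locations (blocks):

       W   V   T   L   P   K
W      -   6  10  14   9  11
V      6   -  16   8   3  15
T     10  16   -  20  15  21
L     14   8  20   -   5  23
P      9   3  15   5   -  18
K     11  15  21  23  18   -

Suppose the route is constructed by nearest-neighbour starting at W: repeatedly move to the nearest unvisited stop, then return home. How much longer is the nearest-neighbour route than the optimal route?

From W: V=6, P=9, T=10, K=11, L=14 → choose V (6).
From V: P=3, L=8, K=15, T=16 → choose P (3).
From P: L=5, T=15, K=18 → choose L (5).
From L: T=20, K=23 → choose T (20).
From T: K=21 → choose K (21).
NN route W → V → P → L → T → K → W costs 66.
Optimal: W → T → L → P → V → K → W costs 64 (by enumerating all 60 distinct tours).
Excess = 66 − 64 = 2.

The nearest-neighbour route is 2 blocks longer than optimal.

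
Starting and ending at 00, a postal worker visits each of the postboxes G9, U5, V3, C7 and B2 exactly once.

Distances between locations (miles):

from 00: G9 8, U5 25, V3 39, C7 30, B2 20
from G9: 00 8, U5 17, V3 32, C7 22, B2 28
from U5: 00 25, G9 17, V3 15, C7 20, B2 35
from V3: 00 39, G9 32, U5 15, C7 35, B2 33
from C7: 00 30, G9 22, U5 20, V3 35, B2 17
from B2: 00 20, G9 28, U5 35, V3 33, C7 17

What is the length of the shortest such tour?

00 → G9 → U5 → V3 → C7 → B2 → 00: 8+17+15+35+17+20 = 112
00 → G9 → U5 → V3 → B2 → C7 → 00: 8+17+15+33+17+30 = 120
00 → G9 → U5 → C7 → V3 → B2 → 00: 8+17+20+35+33+20 = 133
00 → G9 → U5 → C7 → B2 → V3 → 00: 8+17+20+17+33+39 = 134
00 → G9 → U5 → B2 → V3 → C7 → 00: 8+17+35+33+35+30 = 158
00 → G9 → U5 → B2 → C7 → V3 → 00: 8+17+35+17+35+39 = 151
00 → G9 → V3 → U5 → C7 → B2 → 00: 8+32+15+20+17+20 = 112
00 → G9 → V3 → U5 → B2 → C7 → 00: 8+32+15+35+17+30 = 137
00 → G9 → V3 → C7 → U5 → B2 → 00: 8+32+35+20+35+20 = 150
00 → G9 → V3 → C7 → B2 → U5 → 00: 8+32+35+17+35+25 = 152
00 → G9 → V3 → B2 → U5 → C7 → 00: 8+32+33+35+20+30 = 158
00 → G9 → V3 → B2 → C7 → U5 → 00: 8+32+33+17+20+25 = 135
00 → G9 → C7 → U5 → V3 → B2 → 00: 8+22+20+15+33+20 = 118
00 → G9 → C7 → U5 → B2 → V3 → 00: 8+22+20+35+33+39 = 157
… (46 more)
The minimum is 112.
One optimal route: 00 → G9 → U5 → V3 → C7 → B2 → 00 (or its reverse).

Shortest round trip = 112 miles.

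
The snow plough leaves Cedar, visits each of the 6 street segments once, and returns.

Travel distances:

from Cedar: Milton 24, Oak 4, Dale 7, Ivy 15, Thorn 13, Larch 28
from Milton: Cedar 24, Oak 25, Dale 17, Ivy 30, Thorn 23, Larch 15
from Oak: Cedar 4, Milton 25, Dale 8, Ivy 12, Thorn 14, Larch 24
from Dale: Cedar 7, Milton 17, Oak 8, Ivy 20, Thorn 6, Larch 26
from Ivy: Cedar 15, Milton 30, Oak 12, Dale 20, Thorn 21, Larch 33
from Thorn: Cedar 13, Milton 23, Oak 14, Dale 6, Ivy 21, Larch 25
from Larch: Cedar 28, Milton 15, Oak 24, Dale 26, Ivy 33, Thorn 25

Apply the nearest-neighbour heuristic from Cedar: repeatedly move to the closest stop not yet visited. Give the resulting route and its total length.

From Cedar: distances to unvisited — Oak=4, Dale=7, Thorn=13, Ivy=15, Milton=24, Larch=28. Nearest is Oak (4).
From Oak: distances to unvisited — Dale=8, Ivy=12, Thorn=14, Larch=24, Milton=25. Nearest is Dale (8).
From Dale: distances to unvisited — Thorn=6, Milton=17, Ivy=20, Larch=26. Nearest is Thorn (6).
From Thorn: distances to unvisited — Ivy=21, Milton=23, Larch=25. Nearest is Ivy (21).
From Ivy: distances to unvisited — Milton=30, Larch=33. Nearest is Milton (30).
From Milton: distances to unvisited — Larch=15. Nearest is Larch (15).
Return Larch→Cedar: 28.
Total = 4 + 8 + 6 + 21 + 30 + 15 + 28 = 112.

Total distance 112 via the nearest-neighbour route Cedar → Oak → Dale → Thorn → Ivy → Milton → Larch → Cedar.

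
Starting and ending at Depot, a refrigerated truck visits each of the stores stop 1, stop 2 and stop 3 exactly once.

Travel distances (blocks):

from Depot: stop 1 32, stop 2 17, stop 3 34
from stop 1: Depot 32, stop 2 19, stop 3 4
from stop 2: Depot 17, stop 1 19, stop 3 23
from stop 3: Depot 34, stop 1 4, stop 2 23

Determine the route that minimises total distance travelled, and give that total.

Minimum total distance: 74 blocks.

There are 3 distinct closed tours to check (reversals are equivalent).
Depot - stop 1 - stop 2 - stop 3 - Depot: 32+19+23+34 = 108
Depot - stop 1 - stop 3 - stop 2 - Depot: 32+4+23+17 = 76
Depot - stop 2 - stop 1 - stop 3 - Depot: 17+19+4+34 = 74
The minimum is 74.
One optimal route: Depot → stop 2 → stop 1 → stop 3 → Depot (or its reverse).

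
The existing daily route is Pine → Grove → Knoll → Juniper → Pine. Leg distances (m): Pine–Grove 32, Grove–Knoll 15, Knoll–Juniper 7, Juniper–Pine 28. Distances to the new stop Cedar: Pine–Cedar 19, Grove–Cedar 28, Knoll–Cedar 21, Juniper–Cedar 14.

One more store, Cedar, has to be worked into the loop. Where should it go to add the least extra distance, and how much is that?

Minimum extra distance: 5 m, inserting Cedar between Juniper and Pine.

Insertion cost between consecutive stops i–j is d(i,Cedar) + d(Cedar,j) − d(i,j):
  between Pine and Grove: 19 + 28 − 32 = 15
  between Grove and Knoll: 28 + 21 − 15 = 34
  between Knoll and Juniper: 21 + 14 − 7 = 28
  between Juniper and Pine: 14 + 19 − 28 = 5
Cheapest insertion is between Juniper and Pine, adding 5.
New total = 82 + 5 = 87.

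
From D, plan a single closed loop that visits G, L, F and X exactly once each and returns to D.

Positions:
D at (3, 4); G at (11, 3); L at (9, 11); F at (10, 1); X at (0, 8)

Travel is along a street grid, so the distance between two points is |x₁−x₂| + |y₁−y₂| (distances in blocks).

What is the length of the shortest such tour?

With 4 stops there are 4!/2 = 12 distinct round trips (a route and its reverse cost the same).
D - G - L - F - X - D: 9+10+11+17+7 = 54
D - G - L - X - F - D: 9+10+12+17+10 = 58
D - G - F - L - X - D: 9+3+11+12+7 = 42
D - G - F - X - L - D: 9+3+17+12+13 = 54
D - G - X - L - F - D: 9+16+12+11+10 = 58
D - G - X - F - L - D: 9+16+17+11+13 = 66
D - L - G - F - X - D: 13+10+3+17+7 = 50
D - L - G - X - F - D: 13+10+16+17+10 = 66
D - L - F - G - X - D: 13+11+3+16+7 = 50
D - L - X - G - F - D: 13+12+16+3+10 = 54
D - F - G - L - X - D: 10+3+10+12+7 = 42
D - F - L - G - X - D: 10+11+10+16+7 = 54
The minimum is 42.
One optimal route: D → G → F → L → X → D (or its reverse).

Shortest round trip = 42 blocks.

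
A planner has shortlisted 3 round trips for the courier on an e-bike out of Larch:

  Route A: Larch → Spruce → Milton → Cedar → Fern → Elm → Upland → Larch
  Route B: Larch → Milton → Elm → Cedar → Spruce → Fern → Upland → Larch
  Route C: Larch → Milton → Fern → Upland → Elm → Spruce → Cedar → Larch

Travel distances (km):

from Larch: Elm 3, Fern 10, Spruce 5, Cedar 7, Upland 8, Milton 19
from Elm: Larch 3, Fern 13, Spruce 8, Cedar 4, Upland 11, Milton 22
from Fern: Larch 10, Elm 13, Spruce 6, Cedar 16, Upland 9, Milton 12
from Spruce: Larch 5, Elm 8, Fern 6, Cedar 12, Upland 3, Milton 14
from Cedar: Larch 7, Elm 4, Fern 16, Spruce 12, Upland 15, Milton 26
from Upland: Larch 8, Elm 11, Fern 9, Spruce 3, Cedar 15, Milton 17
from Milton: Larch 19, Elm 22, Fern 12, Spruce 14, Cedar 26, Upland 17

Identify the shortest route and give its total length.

Shortest is Route C, total 78 km.

Route A: 5 + 14 + 26 + 16 + 13 + 11 + 8 = 93
Route B: 19 + 22 + 4 + 12 + 6 + 9 + 8 = 80
Route C: 19 + 12 + 9 + 11 + 8 + 12 + 7 = 78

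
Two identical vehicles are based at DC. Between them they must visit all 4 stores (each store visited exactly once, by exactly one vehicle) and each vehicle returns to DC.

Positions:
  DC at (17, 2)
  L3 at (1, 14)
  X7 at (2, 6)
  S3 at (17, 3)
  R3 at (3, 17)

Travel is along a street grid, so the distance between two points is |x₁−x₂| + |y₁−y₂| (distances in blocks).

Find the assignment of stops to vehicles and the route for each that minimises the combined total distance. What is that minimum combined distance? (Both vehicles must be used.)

64 blocks — the smallest possible combined total.

There are 2^3 − 1 = 7 ways to divide the 4 stops into two non-empty groups. For each, the best each vehicle can do is its own shortest tour through its group:
  {L3} + {X7, S3, R3}: 56 + 60 = 116
  {X7} + {L3, S3, R3}: 38 + 62 = 100
  {L3, X7} + {S3, R3}: 56 + 58 = 114
  {S3} + {L3, X7, R3}: 2 + 62 = 64
  {L3, S3} + {X7, R3}: 56 + 60 = 116
  {X7, S3} + {L3, R3}: 38 + 62 = 100
  … (7 splits in total)
Best: vehicle 1 DC → S3 → DC = 2; vehicle 2 DC → X7 → L3 → R3 → DC = 62; combined 64.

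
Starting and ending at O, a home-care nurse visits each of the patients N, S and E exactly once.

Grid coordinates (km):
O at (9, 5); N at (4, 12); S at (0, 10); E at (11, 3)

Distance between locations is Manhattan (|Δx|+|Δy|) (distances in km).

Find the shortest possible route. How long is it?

Minimum total distance: 40 km.

O - N - S - E - O: 12+6+18+4 = 40
O - N - E - S - O: 12+16+18+14 = 60
O - S - N - E - O: 14+6+16+4 = 40
The minimum is 40.
One optimal route: O → N → S → E → O (or its reverse).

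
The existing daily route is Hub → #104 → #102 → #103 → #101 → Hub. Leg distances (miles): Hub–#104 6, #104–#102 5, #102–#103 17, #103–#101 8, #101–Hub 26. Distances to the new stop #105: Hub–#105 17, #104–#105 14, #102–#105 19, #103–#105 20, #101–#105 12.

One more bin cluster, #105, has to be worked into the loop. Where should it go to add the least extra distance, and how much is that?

Insertion cost between consecutive stops i–j is d(i,#105) + d(#105,j) − d(i,j):
  between Hub and #104: 17 + 14 − 6 = 25
  between #104 and #102: 14 + 19 − 5 = 28
  between #102 and #103: 19 + 20 − 17 = 22
  between #103 and #101: 20 + 12 − 8 = 24
  between #101 and Hub: 12 + 17 − 26 = 3
Cheapest insertion is between #101 and Hub, adding 3.
New total = 62 + 3 = 65.

+3 miles — insert #105 between #101 and Hub.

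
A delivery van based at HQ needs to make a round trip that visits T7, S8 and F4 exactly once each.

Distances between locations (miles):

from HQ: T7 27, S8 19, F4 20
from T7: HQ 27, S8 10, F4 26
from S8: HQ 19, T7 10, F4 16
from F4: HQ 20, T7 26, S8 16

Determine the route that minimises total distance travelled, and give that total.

There are 3 distinct closed tours to check (reversals are equivalent).
HQ→T7→S8→F4→HQ: 27+10+16+20 = 73
HQ→T7→F4→S8→HQ: 27+26+16+19 = 88
HQ→S8→T7→F4→HQ: 19+10+26+20 = 75
The minimum is 73.
One optimal route: HQ → T7 → S8 → F4 → HQ (or its reverse).

Shortest round trip = 73 miles.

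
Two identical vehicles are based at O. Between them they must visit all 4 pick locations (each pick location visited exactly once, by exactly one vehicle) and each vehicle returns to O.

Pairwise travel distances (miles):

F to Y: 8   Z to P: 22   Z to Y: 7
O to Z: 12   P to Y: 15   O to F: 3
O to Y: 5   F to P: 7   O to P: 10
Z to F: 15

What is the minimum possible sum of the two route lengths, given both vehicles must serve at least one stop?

Try each way of splitting the stops between the two vehicles (each non-empty) and, for each split, find the best tour for each vehicle:
  {Z} + {F, P, Y}: 24 + 30 = 54
  {F} + {Z, P, Y}: 6 + 44 = 50
  {Z, F} + {P, Y}: 30 + 30 = 60
  {P} + {Z, F, Y}: 20 + 30 = 50
  {Z, P} + {F, Y}: 44 + 16 = 60
  {F, P} + {Z, Y}: 20 + 24 = 44
  … (7 splits in total)
Best: vehicle 1 O → F → P → O = 20; vehicle 2 O → Z → Y → O = 24; combined 44.

44 miles — the smallest possible combined total.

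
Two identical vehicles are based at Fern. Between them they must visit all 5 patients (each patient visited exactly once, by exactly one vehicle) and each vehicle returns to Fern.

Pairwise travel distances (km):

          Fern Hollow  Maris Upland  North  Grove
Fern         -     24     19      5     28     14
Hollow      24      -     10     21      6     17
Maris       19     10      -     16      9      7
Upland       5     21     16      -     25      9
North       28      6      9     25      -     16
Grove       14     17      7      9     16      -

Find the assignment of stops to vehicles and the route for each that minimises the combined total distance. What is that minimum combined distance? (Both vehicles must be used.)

70 km — the smallest possible combined total.

Try each way of splitting the stops between the two vehicles (each non-empty) and, for each split, find the best tour for each vehicle:
  {Hollow} + {Maris, Upland, North, Grove}: 48 + 58 = 106
  {Maris} + {Hollow, Upland, North, Grove}: 38 + 60 = 98
  {Hollow, Maris} + {Upland, North, Grove}: 53 + 58 = 111
  {Upland} + {Hollow, Maris, North, Grove}: 10 + 60 = 70
  {Hollow, Upland} + {Maris, North, Grove}: 50 + 58 = 108
  {Maris, Upland} + {Hollow, North, Grove}: 40 + 60 = 100
  … (15 splits in total)
Best: vehicle 1 Fern → Upland → Fern = 10; vehicle 2 Fern → Hollow → North → Maris → Grove → Fern = 60; combined 70.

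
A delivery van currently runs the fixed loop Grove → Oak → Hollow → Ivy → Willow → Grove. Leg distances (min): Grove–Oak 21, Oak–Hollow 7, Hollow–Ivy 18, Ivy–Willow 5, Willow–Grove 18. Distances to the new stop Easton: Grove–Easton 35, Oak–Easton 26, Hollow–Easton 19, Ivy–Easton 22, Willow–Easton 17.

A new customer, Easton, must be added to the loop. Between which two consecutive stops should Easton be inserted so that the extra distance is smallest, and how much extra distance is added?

Minimum extra distance: 23 min, inserting Easton between Hollow and Ivy.

Insertion cost between consecutive stops i–j is d(i,Easton) + d(Easton,j) − d(i,j):
  between Grove and Oak: 35 + 26 − 21 = 40
  between Oak and Hollow: 26 + 19 − 7 = 38
  between Hollow and Ivy: 19 + 22 − 18 = 23
  between Ivy and Willow: 22 + 17 − 5 = 34
  between Willow and Grove: 17 + 35 − 18 = 34
Cheapest insertion is between Hollow and Ivy, adding 23.
New total = 69 + 23 = 92.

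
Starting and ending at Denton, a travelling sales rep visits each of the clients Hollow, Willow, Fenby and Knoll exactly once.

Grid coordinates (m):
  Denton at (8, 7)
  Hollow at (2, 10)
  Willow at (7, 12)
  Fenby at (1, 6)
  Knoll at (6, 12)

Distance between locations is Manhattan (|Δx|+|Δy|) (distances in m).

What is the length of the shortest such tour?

26 m — the shortest possible round trip.

There are 12 distinct closed tours to check (reversals are equivalent).
Denton → Hollow → Willow → Fenby → Knoll → Denton: 9+7+12+11+7 = 46
Denton → Hollow → Willow → Knoll → Fenby → Denton: 9+7+1+11+8 = 36
Denton → Hollow → Fenby → Willow → Knoll → Denton: 9+5+12+1+7 = 34
Denton → Hollow → Fenby → Knoll → Willow → Denton: 9+5+11+1+6 = 32
Denton → Hollow → Knoll → Willow → Fenby → Denton: 9+6+1+12+8 = 36
Denton → Hollow → Knoll → Fenby → Willow → Denton: 9+6+11+12+6 = 44
Denton → Willow → Hollow → Fenby → Knoll → Denton: 6+7+5+11+7 = 36
Denton → Willow → Hollow → Knoll → Fenby → Denton: 6+7+6+11+8 = 38
Denton → Willow → Fenby → Hollow → Knoll → Denton: 6+12+5+6+7 = 36
Denton → Willow → Knoll → Hollow → Fenby → Denton: 6+1+6+5+8 = 26
Denton → Fenby → Hollow → Willow → Knoll → Denton: 8+5+7+1+7 = 28
Denton → Fenby → Willow → Hollow → Knoll → Denton: 8+12+7+6+7 = 40
The minimum is 26.
One optimal route: Denton → Willow → Knoll → Hollow → Fenby → Denton (or its reverse).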